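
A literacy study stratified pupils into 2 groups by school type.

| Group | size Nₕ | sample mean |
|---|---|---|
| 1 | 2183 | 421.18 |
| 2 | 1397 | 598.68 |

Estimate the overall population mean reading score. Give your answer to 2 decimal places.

490.44

N = 2183 + 1397 = 3580.
Overall mean = Σ (Nₕ/N)·x̄ₕ — weight by population share, not a simple average.
Σ Nₕx̄ₕ = 2183·421.18 + 1397·598.68 = 919435.94 + 836355.96 = 1755791.9.
Divide by N: 1755791.9 / 3580 = 490.4447... → 490.44.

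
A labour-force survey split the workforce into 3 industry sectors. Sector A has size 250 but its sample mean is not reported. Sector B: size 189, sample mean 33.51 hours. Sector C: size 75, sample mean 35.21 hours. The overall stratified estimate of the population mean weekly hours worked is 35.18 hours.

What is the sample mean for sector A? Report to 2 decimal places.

36.43

N = 250 + 189 + 75 = 514.
Overall total = μ·N = 35.18·514 = 18082.52.
Subtract the known strata: 189·33.51 + 75·35.21 = 8974.14.
Remaining total for sector A: 18082.52 − 8974.14 = 9108.38.
Divide by its size: 9108.38 / 250 = 36.4335... → 36.43.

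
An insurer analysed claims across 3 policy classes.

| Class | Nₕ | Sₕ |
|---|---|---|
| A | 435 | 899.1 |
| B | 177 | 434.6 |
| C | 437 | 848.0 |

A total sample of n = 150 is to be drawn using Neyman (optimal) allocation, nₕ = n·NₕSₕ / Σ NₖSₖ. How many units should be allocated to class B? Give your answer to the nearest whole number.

14

Σ NₕSₕ = 435·899.1 + 177·434.6 + 437·848.0 = 838608.7.
Share for B: 76924.2/838608.7 = 0.09173.
n_B = 150 × 0.09173 = 13.759... → 14.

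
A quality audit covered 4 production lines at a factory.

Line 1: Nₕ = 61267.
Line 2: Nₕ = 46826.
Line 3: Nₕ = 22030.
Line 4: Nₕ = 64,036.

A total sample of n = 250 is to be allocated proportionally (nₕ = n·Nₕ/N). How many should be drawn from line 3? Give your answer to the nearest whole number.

Share of line 3 = 22030/194159 = 0.11346.
Allocate 250 × 0.11346 = 28.366... → 28.

28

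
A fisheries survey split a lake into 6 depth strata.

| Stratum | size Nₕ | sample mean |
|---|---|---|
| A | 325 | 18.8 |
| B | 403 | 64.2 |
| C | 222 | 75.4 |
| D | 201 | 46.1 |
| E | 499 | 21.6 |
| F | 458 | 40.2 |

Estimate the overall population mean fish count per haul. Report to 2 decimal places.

N = 325 + 403 + 222 + 201 + 499 + 458 = 2108.
The stratified mean weights each stratum mean by its population share Nₕ/N.
Σ Nₕx̄ₕ = 325·18.8 + 403·64.2 + 222·75.4 + 201·46.1 + 499·21.6 + 458·40.2 = 6110 + 25872.6 + 16738.8 + 9266.1 + 10778.4 + 18411.6 = 87177.5.
Divide by N: 87177.5 / 2108 = 41.3556... → 41.36.

41.36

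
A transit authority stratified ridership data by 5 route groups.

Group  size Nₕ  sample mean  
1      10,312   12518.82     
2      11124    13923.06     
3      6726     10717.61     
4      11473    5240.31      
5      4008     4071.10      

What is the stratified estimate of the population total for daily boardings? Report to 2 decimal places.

432499881.57

Estimate total by summing Nₕ·x̄ₕ over strata.
10312·12518.82 + 11124·13923.06 + 6726·10717.61 + 11473·5240.31 + 4008·4071.10 = 129094071.84 + 154880119.44 + 72086644.86 + 60122076.63 + 16316968.8 = 432499881.57.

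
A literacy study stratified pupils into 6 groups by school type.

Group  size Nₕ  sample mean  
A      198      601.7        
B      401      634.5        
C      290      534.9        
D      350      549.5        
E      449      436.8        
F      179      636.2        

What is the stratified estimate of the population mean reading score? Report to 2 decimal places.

N = 198 + 401 + 290 + 350 + 449 + 179 = 1867.
Overall mean = Σ (Nₕ/N)·x̄ₕ — weight by population share, not a simple average.
Σ Nₕx̄ₕ = 198·601.7 + 401·634.5 + 290·534.9 + 350·549.5 + 449·436.8 + 179·636.2 = 119136.6 + 254434.5 + 155121 + 192325 + 196123.2 + 113879.8 = 1031020.1.
Divide by N: 1031020.1 / 1867 = 552.2336... → 552.23.

552.23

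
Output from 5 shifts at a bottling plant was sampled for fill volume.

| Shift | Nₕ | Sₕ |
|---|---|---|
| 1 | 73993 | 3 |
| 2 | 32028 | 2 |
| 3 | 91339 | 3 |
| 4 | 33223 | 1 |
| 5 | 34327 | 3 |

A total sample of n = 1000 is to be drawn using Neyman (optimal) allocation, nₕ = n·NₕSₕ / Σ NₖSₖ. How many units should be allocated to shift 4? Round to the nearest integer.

Σ NₕSₕ = 73993·3 + 32028·2 + 91339·3 + 33223·1 + 34327·3 = 696256.
Share for 4: 33223/696256 = 0.04772.
n_4 = 1000 × 0.04772 = 47.717... → 48.

48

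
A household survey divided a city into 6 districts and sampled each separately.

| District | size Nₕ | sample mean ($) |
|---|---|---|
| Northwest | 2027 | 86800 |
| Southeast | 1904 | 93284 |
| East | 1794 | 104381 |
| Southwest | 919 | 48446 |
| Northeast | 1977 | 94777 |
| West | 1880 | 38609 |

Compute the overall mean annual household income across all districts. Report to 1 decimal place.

x̄_st = (Σ Nₕx̄ₕ) / (Σ Nₕ) = (2027·86800 + 1904·93284 + 1794·104381 + 919·48446 + 1977·94777 + 1880·38609) / 10501
= 845296773 / 10501 = 80496.788... → 80496.8.

80496.8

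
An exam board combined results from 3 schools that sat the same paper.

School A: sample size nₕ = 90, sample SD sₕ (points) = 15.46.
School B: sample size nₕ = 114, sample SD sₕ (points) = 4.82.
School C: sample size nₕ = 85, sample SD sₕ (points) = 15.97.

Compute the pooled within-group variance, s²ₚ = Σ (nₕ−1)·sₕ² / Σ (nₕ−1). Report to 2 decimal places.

A: (90−1)·15.46² = 89·239.0116 = 21272.0324
B: (114−1)·4.82² = 113·23.2324 = 2625.2612
C: (85−1)·15.97² = 84·255.0409 = 21423.4356
Numerator = 45320.7292; denominator = Σ(nₕ−1) = 286.
s²ₚ = 45320.7292/286 = 158.4641... → 158.46.

158.46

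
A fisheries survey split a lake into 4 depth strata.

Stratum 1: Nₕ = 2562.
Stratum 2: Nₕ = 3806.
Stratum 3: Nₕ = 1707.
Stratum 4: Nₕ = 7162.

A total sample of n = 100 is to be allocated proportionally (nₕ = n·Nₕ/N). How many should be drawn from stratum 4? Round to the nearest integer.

47

Share of stratum 4 = 7162/15237 = 0.47004.
Allocate 100 × 0.47004 = 47.004... → 47.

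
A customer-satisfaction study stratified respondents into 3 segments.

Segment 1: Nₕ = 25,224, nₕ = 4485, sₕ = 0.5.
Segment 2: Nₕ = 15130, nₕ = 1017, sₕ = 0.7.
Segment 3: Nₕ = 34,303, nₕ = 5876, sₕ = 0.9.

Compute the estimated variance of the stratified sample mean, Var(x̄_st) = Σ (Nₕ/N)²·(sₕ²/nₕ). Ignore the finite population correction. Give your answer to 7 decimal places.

0.0000553

N = 74657; Wₕ = Nₕ/N.
segment 1: (25224/74657)²·0.5²/4485 = 0.0000063630
segment 2: (15130/74657)²·0.7²/1017 = 0.0000197885
segment 3: (34303/74657)²·0.9²/5876 = 0.0000291022
Sum = 0.0000552537 → 0.0000553.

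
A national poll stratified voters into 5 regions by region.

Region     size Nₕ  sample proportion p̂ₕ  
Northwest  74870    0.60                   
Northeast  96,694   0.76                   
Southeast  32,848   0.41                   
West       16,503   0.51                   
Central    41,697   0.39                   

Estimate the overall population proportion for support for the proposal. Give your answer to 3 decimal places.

N = 74870 + 96694 + 32848 + 16503 + 41697 = 262612.
Overall proportion = Σ (Nₕ/N)·p̂ₕ.
Σ Nₕp̂ₕ = 44922 + 73487.44 + 13467.68 + 8416.53 + 16261.83 = 156555.48.
156555.48 / 262612 = 0.59615... → 0.596.

0.596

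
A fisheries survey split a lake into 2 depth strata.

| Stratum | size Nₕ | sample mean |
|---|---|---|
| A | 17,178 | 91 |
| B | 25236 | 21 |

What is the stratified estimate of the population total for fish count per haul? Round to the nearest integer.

A: 17178·91 = 1563198
B: 25236·21 = 529956
τ̂ = Σ Nₕx̄ₕ = 2093154.

2093154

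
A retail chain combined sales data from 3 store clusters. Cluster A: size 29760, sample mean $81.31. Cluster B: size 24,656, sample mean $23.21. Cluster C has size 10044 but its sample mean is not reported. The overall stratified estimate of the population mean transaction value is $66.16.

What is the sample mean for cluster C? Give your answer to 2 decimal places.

126.70

N = 29760 + 24656 + 10044 = 64460.
Overall total = μ·N = 66.16·64460 = 4264673.6.
Subtract the known strata: 29760·81.31 + 24656·23.21 = 2992051.36.
Remaining total for cluster C: 4264673.6 − 2992051.36 = 1272622.24.
Divide by its size: 1272622.24 / 10044 = 126.7047... → 126.70.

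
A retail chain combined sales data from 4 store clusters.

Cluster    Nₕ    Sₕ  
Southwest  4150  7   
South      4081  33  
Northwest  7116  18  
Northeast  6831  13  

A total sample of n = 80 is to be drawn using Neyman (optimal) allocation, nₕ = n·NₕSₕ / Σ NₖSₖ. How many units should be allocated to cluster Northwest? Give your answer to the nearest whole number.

27

Σ NₕSₕ = 4150·7 + 4081·33 + 7116·18 + 6831·13 = 380614.
Share for Northwest: 128088/380614 = 0.33653.
n_Northwest = 80 × 0.33653 = 26.922... → 27.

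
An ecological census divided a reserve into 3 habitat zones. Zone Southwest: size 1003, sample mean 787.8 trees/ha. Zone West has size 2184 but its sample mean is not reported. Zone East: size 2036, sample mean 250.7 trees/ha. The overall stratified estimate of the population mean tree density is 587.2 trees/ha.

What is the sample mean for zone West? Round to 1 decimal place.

808.8

N = 1003 + 2184 + 2036 = 5223.
Overall total = μ·N = 587.2·5223 = 3066945.6.
Subtract the known strata: 1003·787.8 + 2036·250.7 = 1300588.6.
Remaining total for zone West: 3066945.6 − 1300588.6 = 1766357.
Divide by its size: 1766357 / 2184 = 808.772... → 808.8.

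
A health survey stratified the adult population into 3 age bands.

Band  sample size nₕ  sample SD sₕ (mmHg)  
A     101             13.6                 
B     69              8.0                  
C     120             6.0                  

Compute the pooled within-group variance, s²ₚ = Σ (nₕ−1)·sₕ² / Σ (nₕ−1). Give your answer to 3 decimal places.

94.537

A: (101−1)·13.6² = 100·184.96 = 18496
B: (69−1)·8.0² = 68·64 = 4352
C: (120−1)·6.0² = 119·36 = 4284
Numerator = 27132; denominator = Σ(nₕ−1) = 287.
s²ₚ = 27132/287 = 94.53659... → 94.537.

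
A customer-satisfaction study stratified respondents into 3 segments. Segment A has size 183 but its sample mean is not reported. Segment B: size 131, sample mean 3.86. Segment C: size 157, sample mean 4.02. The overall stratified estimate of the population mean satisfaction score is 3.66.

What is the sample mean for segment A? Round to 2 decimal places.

N = 183 + 131 + 157 = 471.
Overall total = μ·N = 3.66·471 = 1723.86.
Subtract the known strata: 131·3.86 + 157·4.02 = 1136.8.
Remaining total for segment A: 1723.86 − 1136.8 = 587.06.
Divide by its size: 587.06 / 183 = 3.2080... → 3.21.

3.21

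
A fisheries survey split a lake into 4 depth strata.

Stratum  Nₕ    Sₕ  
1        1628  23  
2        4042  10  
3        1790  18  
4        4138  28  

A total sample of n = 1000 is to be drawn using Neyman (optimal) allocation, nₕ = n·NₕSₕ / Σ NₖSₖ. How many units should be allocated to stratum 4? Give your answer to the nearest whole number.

513

Σ NₕSₕ = 1628·23 + 4042·10 + 1790·18 + 4138·28 = 225948.
Share for 4: 115864/225948 = 0.51279.
n_4 = 1000 × 0.51279 = 512.791... → 513.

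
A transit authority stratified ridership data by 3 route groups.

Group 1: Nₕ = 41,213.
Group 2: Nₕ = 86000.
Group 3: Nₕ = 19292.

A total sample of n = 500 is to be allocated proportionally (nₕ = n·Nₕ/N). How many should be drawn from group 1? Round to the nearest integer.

141

N = 41213 + 86000 + 19292 = 146505.
n_1 = 500·41213/146505 = 140.654... → 141.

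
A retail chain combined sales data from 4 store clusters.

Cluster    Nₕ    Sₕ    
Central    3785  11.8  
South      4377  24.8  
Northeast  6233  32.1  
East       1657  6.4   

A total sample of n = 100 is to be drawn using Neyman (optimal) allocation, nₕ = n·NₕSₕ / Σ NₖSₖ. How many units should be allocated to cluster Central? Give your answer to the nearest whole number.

Central: NₕSₕ = 3785·11.8 = 44663
South: NₕSₕ = 4377·24.8 = 108549.6
Northeast: NₕSₕ = 6233·32.1 = 200079.3
East: NₕSₕ = 1657·6.4 = 10604.8
Σ NₕSₕ = 363896.7.
n_Central = 100·44663/363896.7 = 12.274... → 12.

12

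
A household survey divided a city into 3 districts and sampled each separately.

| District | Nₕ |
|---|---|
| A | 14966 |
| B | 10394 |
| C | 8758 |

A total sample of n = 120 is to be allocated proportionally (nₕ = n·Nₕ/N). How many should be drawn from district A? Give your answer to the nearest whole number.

N = 14966 + 10394 + 8758 = 34118.
n_A = 120·14966/34118 = 52.638... → 53.

53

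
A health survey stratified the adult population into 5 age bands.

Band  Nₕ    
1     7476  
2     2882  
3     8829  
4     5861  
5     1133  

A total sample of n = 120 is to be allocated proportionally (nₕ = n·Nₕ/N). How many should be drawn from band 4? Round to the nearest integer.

Share of band 4 = 5861/26181 = 0.22386.
Allocate 120 × 0.22386 = 26.864... → 27.

27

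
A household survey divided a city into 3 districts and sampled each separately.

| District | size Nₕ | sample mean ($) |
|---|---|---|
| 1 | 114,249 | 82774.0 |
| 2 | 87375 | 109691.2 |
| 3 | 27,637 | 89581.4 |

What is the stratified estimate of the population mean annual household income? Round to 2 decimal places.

N = 114249 + 87375 + 27637 = 229261.
Overall mean = Σ (Nₕ/N)·x̄ₕ — weight by population share, not a simple average.
Σ Nₕx̄ₕ = 114249·82774.0 + 87375·109691.2 + 27637·89581.4 = 9456846726 + 9584268600 + 2475761151.8 = 21516876477.8.
Divide by N: 21516876477.8 / 229261 = 93853.1912... → 93853.19.

93853.19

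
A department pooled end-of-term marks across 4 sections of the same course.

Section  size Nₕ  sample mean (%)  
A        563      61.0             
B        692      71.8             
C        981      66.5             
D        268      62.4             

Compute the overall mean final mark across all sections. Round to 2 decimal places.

N = 2504; weights Wₕ = Nₕ/N = (0.2248, 0.2764, 0.3918, 0.1070).
x̄_st = Σ Wₕ·x̄ₕ = 0.2248·61.0 + 0.2764·71.8 + 0.3918·66.5 + 0.1070·62.4 ≈ 66.2893...
→ 66.29.

66.29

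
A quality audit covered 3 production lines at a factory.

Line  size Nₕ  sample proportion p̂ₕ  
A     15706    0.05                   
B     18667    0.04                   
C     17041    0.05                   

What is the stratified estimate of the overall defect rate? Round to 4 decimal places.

Wₕ = Nₕ/N with N = 51414: 0.3055, 0.3631, 0.3314.
p̂_st = 0.3055·0.05 + 0.3631·0.04 + 0.3314·0.05 ≈ 0.046369... → 0.0464.

0.0464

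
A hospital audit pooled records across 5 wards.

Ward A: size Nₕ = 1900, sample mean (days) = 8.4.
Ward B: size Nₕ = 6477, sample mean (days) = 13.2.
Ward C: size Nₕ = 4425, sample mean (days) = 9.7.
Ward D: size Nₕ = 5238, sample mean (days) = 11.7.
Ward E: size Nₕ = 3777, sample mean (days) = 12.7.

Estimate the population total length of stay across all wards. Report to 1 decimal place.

253631.4

A: 1900·8.4 = 15960
B: 6477·13.2 = 85496.4
C: 4425·9.7 = 42922.5
D: 5238·11.7 = 61284.6
E: 3777·12.7 = 47967.9
τ̂ = Σ Nₕx̄ₕ = 253631.4.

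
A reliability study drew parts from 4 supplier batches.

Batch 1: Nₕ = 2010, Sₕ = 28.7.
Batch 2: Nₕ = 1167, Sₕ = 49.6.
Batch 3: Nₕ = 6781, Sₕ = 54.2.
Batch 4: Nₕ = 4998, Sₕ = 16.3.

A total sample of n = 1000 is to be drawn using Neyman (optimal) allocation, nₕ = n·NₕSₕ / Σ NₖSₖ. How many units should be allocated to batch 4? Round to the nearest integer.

144

1: NₕSₕ = 2010·28.7 = 57687
2: NₕSₕ = 1167·49.6 = 57883.2
3: NₕSₕ = 6781·54.2 = 367530.2
4: NₕSₕ = 4998·16.3 = 81467.4
Σ NₕSₕ = 564567.8.
n_4 = 1000·81467.4/564567.8 = 144.300... → 144.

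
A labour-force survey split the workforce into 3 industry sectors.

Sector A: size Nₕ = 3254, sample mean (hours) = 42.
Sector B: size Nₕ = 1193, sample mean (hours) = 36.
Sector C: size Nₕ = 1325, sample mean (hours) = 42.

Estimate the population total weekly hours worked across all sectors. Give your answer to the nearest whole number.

A: 3254·42 = 136668
B: 1193·36 = 42948
C: 1325·42 = 55650
τ̂ = Σ Nₕx̄ₕ = 235266.

235266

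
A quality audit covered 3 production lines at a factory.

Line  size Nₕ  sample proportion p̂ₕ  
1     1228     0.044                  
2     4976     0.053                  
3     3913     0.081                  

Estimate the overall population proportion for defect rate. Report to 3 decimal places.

Wₕ = Nₕ/N with N = 10117: 0.1214, 0.4918, 0.3868.
p̂_st = 0.1214·0.044 + 0.4918·0.053 + 0.3868·0.081 ≈ 0.06274... → 0.063.

0.063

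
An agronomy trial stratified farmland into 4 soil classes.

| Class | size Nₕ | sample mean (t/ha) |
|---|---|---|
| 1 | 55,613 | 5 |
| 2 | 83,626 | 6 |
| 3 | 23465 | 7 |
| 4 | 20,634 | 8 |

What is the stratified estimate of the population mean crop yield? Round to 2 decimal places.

N = 55613 + 83626 + 23465 + 20634 = 183338.
The stratified mean weights each stratum mean by its population share Nₕ/N.
Σ Nₕx̄ₕ = 55613·5 + 83626·6 + 23465·7 + 20634·8 = 278065 + 501756 + 164255 + 165072 = 1109148.
Divide by N: 1109148 / 183338 = 6.0497... → 6.05.

6.05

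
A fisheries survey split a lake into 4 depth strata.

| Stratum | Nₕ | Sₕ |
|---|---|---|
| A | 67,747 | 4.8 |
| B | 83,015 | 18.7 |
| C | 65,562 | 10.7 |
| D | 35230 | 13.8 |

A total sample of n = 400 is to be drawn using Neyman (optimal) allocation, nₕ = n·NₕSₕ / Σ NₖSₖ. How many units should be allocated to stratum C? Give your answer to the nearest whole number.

92

Σ NₕSₕ = 67747·4.8 + 83015·18.7 + 65562·10.7 + 35230·13.8 = 3065253.5.
Share for C: 701513.4/3065253.5 = 0.22886.
n_C = 400 × 0.22886 = 91.544... → 92.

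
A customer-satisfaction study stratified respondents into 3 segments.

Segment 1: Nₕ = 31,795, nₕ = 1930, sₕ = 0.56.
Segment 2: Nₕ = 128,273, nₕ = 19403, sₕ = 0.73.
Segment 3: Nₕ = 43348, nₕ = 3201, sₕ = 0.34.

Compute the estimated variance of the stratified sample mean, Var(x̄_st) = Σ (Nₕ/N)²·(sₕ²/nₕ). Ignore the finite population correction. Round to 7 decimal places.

N = 203416; Wₕ = Nₕ/N.
segment 1: (31795/203416)²·0.56²/1930 = 0.0000039698
segment 2: (128273/203416)²·0.73²/19403 = 0.0000109214
segment 3: (43348/203416)²·0.34²/3201 = 0.0000016400
Sum = 0.0000165311 → 0.0000165.

0.0000165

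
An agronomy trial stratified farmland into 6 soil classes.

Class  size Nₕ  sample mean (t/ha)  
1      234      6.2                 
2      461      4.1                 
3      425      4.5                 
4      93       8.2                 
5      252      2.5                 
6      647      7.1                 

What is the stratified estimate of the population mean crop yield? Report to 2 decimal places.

N = 234 + 461 + 425 + 93 + 252 + 647 = 2112.
Weight each subgroup mean by Nₕ/N and sum.
Σ Nₕx̄ₕ = 234·6.2 + 461·4.1 + 425·4.5 + 93·8.2 + 252·2.5 + 647·7.1 = 1450.8 + 1890.1 + 1912.5 + 762.6 + 630 + 4593.7 = 11239.7.
Divide by N: 11239.7 / 2112 = 5.3218... → 5.32.

5.32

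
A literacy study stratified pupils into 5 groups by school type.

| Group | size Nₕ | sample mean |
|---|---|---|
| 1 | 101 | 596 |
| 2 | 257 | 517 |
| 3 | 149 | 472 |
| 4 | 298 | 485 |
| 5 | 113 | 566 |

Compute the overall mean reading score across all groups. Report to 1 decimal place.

514.0

N = 918; weights Wₕ = Nₕ/N = (0.1100, 0.2800, 0.1623, 0.3246, 0.1231).
x̄_st = Σ Wₕ·x̄ₕ = 0.1100·596 + 0.2800·517 + 0.1623·472 + 0.3246·485 + 0.1231·566 ≈ 514.032...
→ 514.0.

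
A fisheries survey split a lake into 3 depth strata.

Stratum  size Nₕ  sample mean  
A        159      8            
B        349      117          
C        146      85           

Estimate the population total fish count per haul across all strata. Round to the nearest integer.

A: 159·8 = 1272
B: 349·117 = 40833
C: 146·85 = 12410
τ̂ = Σ Nₕx̄ₕ = 54515.

54515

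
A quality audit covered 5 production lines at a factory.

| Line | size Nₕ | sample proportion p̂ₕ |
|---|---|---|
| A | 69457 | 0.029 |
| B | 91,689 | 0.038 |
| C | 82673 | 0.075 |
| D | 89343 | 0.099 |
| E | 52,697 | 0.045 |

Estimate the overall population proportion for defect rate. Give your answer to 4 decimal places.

0.0594

Wₕ = Nₕ/N with N = 385859: 0.1800, 0.2376, 0.2143, 0.2315, 0.1366.
p̂_st = 0.1800·0.029 + 0.2376·0.038 + 0.2143·0.075 + 0.2315·0.099 + 0.1366·0.045 ≈ 0.059388... → 0.0594.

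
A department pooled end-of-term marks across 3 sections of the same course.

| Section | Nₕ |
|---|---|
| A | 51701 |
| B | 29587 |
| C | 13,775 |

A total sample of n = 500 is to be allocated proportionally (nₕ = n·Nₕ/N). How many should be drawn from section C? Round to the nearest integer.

Share of section C = 13775/95063 = 0.14490.
Allocate 500 × 0.14490 = 72.452... → 72.

72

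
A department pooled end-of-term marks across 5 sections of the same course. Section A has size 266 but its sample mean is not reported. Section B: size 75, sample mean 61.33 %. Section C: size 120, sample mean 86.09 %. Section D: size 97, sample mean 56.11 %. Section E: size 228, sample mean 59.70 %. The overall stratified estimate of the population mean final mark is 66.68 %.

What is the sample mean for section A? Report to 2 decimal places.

N = 266 + 75 + 120 + 97 + 228 = 786.
Overall total = μ·N = 66.68·786 = 52410.48.
Subtract the known strata: 75·61.33 + 120·86.09 + 97·56.11 + 228·59.70 = 33984.82.
Remaining total for section A: 52410.48 − 33984.82 = 18425.66.
Divide by its size: 18425.66 / 266 = 69.2694... → 69.27.

69.27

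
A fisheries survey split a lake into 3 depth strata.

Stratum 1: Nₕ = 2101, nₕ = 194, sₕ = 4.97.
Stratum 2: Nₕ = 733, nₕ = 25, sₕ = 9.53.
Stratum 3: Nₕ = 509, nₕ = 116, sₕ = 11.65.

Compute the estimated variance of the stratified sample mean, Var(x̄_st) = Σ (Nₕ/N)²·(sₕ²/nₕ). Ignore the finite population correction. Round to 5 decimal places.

0.25207

N = 3343. Term for each stratum: Wₕ²sₕ²/nₕ.
Var(x̄_st) = 0.05029101 + 0.17465499 + 0.02712418 = 0.25207018 → 0.25207.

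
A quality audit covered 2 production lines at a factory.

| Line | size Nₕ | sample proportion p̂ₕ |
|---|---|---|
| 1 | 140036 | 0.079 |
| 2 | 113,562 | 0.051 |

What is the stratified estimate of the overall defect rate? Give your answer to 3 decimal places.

Wₕ = Nₕ/N with N = 253598: 0.5522, 0.4478.
p̂_st = 0.5522·0.079 + 0.4478·0.051 ≈ 0.06646... → 0.066.

0.066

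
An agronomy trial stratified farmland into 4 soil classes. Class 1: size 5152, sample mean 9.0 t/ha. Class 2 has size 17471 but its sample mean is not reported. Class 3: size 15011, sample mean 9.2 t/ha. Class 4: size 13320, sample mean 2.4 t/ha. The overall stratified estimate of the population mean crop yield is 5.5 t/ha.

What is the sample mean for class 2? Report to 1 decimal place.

3.7

Σ Nₕx̄ₕ = N·μ, so 17471·x̄_2 = 50954·5.5 − (5152·9.0 + 15011·9.2 + 13320·2.4).
= 280247 − 216437.2 = 63809.8.
x̄_2 = 63809.8 / 17471 = 3.652... → 3.7.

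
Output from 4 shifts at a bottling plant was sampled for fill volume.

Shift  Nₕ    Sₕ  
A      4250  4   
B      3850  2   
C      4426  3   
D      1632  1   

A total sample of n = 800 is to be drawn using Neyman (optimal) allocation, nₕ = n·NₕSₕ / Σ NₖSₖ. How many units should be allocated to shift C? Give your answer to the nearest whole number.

268

A: NₕSₕ = 4250·4 = 17000
B: NₕSₕ = 3850·2 = 7700
C: NₕSₕ = 4426·3 = 13278
D: NₕSₕ = 1632·1 = 1632
Σ NₕSₕ = 39610.
n_C = 800·13278/39610 = 268.175... → 268.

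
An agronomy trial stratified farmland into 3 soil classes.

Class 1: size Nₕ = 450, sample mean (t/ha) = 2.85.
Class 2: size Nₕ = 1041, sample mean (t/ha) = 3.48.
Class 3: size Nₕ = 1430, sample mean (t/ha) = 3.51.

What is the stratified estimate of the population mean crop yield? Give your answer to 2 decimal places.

N = 450 + 1041 + 1430 = 2921.
The stratified mean weights each stratum mean by its population share Nₕ/N.
Σ Nₕx̄ₕ = 450·2.85 + 1041·3.48 + 1430·3.51 = 1282.5 + 3622.68 + 5019.3 = 9924.48.
Divide by N: 9924.48 / 2921 = 3.3976... → 3.40.

3.40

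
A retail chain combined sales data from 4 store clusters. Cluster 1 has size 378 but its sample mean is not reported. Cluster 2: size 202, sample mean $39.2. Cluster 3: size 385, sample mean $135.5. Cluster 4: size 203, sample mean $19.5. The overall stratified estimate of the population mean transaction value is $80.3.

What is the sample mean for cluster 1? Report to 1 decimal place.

78.7

Σ Nₕx̄ₕ = N·μ, so 378·x̄_1 = 1168·80.3 − (202·39.2 + 385·135.5 + 203·19.5).
= 93790.4 − 64044.4 = 29746.
x̄_1 = 29746 / 378 = 78.693... → 78.7.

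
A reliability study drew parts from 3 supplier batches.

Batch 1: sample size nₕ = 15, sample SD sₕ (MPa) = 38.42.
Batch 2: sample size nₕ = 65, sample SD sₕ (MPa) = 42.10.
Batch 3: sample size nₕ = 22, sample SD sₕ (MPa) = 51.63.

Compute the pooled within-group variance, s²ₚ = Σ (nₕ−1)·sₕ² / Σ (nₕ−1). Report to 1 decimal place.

Degrees of freedom: 14 + 64 + 21 = 99.
Σ(nₕ−1)sₕ² = 14·1476.0964 + 64·1772.41 + 21·2665.6569 = 190078.3845.
s²ₚ = 190078.3845 / 99 = 1919.984... → 1920.0.

1920.0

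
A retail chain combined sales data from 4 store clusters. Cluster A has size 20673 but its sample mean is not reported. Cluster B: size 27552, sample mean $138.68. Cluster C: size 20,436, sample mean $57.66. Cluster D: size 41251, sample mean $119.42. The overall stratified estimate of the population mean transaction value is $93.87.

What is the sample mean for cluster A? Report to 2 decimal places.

18.96

Σ Nₕx̄ₕ = N·μ, so 20673·x̄_A = 109912·93.87 − (27552·138.68 + 20436·57.66 + 41251·119.42).
= 10317439.44 − 9925445.54 = 391993.9.
x̄_A = 391993.9 / 20673 = 18.9616... → 18.96.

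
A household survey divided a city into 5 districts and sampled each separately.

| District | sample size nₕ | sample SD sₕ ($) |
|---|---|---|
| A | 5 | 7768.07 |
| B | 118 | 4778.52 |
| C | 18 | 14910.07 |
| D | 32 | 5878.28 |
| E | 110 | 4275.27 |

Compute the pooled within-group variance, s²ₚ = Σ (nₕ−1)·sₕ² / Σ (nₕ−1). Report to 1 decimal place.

35092542.0

Degrees of freedom: 4 + 117 + 17 + 31 + 109 = 278.
Σ(nₕ−1)sₕ² = 4·60342911.5249 + 117·22834253.3904 + 17·222310187.4049 + 31·34554175.7584 + 109·18277933.5729 = 9755726686.6162.
s²ₚ = 9755726686.6162 / 278 = 35092542.038... → 35092542.0.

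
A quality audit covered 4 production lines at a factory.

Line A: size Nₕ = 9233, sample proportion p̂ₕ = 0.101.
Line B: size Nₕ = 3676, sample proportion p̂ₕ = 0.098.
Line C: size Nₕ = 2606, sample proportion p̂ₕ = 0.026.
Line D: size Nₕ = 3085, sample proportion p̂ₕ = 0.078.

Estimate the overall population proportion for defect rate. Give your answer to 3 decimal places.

N = 9233 + 3676 + 2606 + 3085 = 18600.
Overall proportion = Σ (Nₕ/N)·p̂ₕ.
Σ Nₕp̂ₕ = 932.533 + 360.248 + 67.756 + 240.63 = 1601.167.
1601.167 / 18600 = 0.08608... → 0.086.

0.086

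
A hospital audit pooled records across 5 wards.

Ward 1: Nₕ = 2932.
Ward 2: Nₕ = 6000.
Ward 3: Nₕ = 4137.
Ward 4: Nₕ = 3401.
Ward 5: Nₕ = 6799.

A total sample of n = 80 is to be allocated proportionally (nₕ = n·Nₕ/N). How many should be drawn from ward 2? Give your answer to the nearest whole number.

21

Share of ward 2 = 6000/23269 = 0.25785.
Allocate 80 × 0.25785 = 20.628... → 21.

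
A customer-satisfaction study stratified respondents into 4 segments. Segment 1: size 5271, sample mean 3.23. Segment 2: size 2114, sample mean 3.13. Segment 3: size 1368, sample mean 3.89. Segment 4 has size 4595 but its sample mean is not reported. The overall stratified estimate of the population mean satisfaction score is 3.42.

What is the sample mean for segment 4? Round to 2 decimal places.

3.63

Σ Nₕx̄ₕ = N·μ, so 4595·x̄_4 = 13348·3.42 − (5271·3.23 + 2114·3.13 + 1368·3.89).
= 45650.16 − 28963.67 = 16686.49.
x̄_4 = 16686.49 / 4595 = 3.6314... → 3.63.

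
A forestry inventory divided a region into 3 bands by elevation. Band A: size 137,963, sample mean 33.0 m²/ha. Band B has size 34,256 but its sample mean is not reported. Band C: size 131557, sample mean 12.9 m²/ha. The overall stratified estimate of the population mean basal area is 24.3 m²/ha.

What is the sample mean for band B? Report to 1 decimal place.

33.0

Σ Nₕx̄ₕ = N·μ, so 34256·x̄_B = 303776·24.3 − (137963·33.0 + 131557·12.9).
= 7381756.8 − 6249864.3 = 1131892.5.
x̄_B = 1131892.5 / 34256 = 33.042... → 33.0.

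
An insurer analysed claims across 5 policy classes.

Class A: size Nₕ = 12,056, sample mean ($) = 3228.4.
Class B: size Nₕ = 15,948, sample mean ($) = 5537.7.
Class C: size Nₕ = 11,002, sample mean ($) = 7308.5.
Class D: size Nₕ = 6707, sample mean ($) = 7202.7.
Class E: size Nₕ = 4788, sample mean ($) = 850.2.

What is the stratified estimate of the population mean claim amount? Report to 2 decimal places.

5148.89

x̄_st = (Σ Nₕx̄ₕ) / (Σ Nₕ) = (12056·3228.4 + 15948·5537.7 + 11002·7308.5 + 6707·7202.7 + 4788·850.2) / 50501
= 260024213.5 / 50501 = 5148.8924... → 5148.89.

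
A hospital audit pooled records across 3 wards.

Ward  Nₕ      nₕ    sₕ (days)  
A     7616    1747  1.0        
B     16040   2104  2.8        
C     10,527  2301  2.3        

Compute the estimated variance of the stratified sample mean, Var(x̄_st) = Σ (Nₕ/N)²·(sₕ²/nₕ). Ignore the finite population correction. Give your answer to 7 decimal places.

N = 34183. Term for each stratum: Wₕ²sₕ²/nₕ.
Var(x̄_st) = 0.0000284145 + 0.0008204624 + 0.0002180359 = 0.0010669129 → 0.0010669.

0.0010669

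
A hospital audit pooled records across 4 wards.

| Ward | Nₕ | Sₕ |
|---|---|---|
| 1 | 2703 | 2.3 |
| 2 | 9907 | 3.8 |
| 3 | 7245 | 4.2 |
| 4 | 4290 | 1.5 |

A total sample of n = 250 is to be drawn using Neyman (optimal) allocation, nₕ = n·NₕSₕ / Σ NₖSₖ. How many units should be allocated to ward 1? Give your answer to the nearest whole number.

1: NₕSₕ = 2703·2.3 = 6216.9
2: NₕSₕ = 9907·3.8 = 37646.6
3: NₕSₕ = 7245·4.2 = 30429
4: NₕSₕ = 4290·1.5 = 6435
Σ NₕSₕ = 80727.5.
n_1 = 250·6216.9/80727.5 = 19.253... → 19.

19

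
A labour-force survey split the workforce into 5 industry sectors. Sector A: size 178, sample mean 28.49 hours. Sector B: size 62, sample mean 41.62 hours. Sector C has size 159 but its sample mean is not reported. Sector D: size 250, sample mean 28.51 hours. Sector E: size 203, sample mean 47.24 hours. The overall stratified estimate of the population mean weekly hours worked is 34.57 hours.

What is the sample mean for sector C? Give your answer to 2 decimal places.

N = 178 + 62 + 159 + 250 + 203 = 852.
Overall total = μ·N = 34.57·852 = 29453.64.
Subtract the known strata: 178·28.49 + 62·41.62 + 250·28.51 + 203·47.24 = 24368.88.
Remaining total for sector C: 29453.64 − 24368.88 = 5084.76.
Divide by its size: 5084.76 / 159 = 31.9796... → 31.98.

31.98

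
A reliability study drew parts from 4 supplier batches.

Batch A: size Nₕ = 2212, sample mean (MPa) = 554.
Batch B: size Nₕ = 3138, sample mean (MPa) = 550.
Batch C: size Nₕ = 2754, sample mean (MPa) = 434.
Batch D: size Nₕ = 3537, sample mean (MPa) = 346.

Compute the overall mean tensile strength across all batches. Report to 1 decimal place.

461.3

N = 2212 + 3138 + 2754 + 3537 = 11641.
Weight each subgroup mean by Nₕ/N and sum.
Σ Nₕx̄ₕ = 2212·554 + 3138·550 + 2754·434 + 3537·346 = 1225448 + 1725900 + 1195236 + 1223802 = 5370386.
Divide by N: 5370386 / 11641 = 461.334... → 461.3.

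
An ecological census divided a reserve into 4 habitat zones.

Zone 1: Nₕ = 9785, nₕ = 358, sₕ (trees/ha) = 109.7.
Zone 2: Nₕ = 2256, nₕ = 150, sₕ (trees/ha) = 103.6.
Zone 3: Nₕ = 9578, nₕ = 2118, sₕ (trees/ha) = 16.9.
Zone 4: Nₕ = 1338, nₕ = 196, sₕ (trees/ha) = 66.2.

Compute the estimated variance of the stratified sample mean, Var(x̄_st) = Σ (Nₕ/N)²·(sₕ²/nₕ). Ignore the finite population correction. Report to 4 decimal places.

6.8973

N = 22957; Wₕ = Nₕ/N.
zone 1: (9785/22957)²·109.7²/358 = 6.1069114
zone 2: (2256/22957)²·103.6²/150 = 0.6909970
zone 3: (9578/22957)²·16.9²/2118 = 0.0234729
zone 4: (1338/22957)²·66.2²/196 = 0.0759525
Sum = 6.8973338 → 6.8973.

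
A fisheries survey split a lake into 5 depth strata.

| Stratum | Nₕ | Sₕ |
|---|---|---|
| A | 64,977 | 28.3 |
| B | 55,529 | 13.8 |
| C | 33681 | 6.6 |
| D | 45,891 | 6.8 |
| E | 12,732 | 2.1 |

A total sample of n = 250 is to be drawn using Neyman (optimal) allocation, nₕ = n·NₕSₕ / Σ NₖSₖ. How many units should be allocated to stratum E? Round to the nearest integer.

A: NₕSₕ = 64977·28.3 = 1838849.1
B: NₕSₕ = 55529·13.8 = 766300.2
C: NₕSₕ = 33681·6.6 = 222294.6
D: NₕSₕ = 45891·6.8 = 312058.8
E: NₕSₕ = 12732·2.1 = 26737.2
Σ NₕSₕ = 3166239.9.
n_E = 250·26737.2/3166239.9 = 2.111... → 2.

2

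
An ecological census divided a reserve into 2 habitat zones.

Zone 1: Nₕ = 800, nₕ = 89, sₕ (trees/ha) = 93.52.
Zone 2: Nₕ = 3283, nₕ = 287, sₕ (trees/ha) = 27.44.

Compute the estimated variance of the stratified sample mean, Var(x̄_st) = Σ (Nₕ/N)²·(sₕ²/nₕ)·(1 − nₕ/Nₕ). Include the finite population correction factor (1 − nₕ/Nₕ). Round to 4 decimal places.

4.9008

N = 4083. Term for each stratum: Wₕ²sₕ²/nₕ·(1−nₕ/Nₕ).
Var(x̄_st) = 3.3528940 + 1.5478906 = 4.9007845 → 4.9008.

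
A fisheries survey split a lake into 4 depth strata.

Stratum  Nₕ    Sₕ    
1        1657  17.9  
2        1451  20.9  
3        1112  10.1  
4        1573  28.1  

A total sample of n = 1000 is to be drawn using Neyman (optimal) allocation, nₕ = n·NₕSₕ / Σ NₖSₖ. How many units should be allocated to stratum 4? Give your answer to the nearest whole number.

383

Σ NₕSₕ = 1657·17.9 + 1451·20.9 + 1112·10.1 + 1573·28.1 = 115418.7.
Share for 4: 44201.3/115418.7 = 0.38296.
n_4 = 1000 × 0.38296 = 382.965... → 383.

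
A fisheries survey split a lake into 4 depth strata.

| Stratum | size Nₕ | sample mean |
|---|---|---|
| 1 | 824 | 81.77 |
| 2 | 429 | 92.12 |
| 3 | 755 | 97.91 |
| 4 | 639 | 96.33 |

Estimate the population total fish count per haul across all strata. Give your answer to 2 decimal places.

242374.88

Estimate total by summing Nₕ·x̄ₕ over strata.
824·81.77 + 429·92.12 + 755·97.91 + 639·96.33 = 67378.48 + 39519.48 + 73922.05 + 61554.87 = 242374.88.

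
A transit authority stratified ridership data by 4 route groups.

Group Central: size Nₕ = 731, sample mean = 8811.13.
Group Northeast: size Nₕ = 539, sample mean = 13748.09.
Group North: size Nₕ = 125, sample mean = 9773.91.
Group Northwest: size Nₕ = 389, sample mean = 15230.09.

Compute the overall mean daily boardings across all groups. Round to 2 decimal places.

11769.84

x̄_st = (Σ Nₕx̄ₕ) / (Σ Nₕ) = (731·8811.13 + 539·13748.09 + 125·9773.91 + 389·15230.09) / 1784
= 20997400.3 / 1784 = 11769.8432... → 11769.84.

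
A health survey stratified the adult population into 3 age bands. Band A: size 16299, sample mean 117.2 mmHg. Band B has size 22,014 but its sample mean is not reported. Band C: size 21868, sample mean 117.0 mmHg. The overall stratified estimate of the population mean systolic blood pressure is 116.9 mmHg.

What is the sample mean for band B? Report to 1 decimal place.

116.6

Σ Nₕx̄ₕ = N·μ, so 22014·x̄_B = 60181·116.9 − (16299·117.2 + 21868·117.0).
= 7035158.9 − 4468798.8 = 2566360.1.
x̄_B = 2566360.1 / 22014 = 116.579... → 116.6.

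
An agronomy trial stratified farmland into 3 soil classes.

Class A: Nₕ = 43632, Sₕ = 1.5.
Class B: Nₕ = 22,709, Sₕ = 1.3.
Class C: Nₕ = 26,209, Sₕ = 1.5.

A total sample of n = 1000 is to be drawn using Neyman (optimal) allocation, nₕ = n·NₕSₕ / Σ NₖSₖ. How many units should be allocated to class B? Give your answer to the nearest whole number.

220

Σ NₕSₕ = 43632·1.5 + 22709·1.3 + 26209·1.5 = 134283.2.
Share for B: 29521.7/134283.2 = 0.21985.
n_B = 1000 × 0.21985 = 219.847... → 220.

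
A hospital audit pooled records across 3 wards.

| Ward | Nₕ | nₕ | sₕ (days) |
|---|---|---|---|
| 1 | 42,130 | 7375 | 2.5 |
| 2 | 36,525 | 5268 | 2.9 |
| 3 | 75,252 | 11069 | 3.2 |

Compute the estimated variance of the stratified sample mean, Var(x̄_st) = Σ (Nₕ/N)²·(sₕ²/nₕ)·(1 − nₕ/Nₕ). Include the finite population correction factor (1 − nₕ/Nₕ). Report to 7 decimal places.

N = 153907; Wₕ = Nₕ/N.
ward 1: (42130/153907)²·2.5²/7375·(1 − 7375/42130) = 0.0000523854
ward 2: (36525/153907)²·2.9²/5268·(1 − 5268/36525) = 0.0000769433
ward 3: (75252/153907)²·3.2²/11069·(1 − 11069/75252) = 0.0001886309
Sum = 0.0003179596 → 0.0003180.

0.0003180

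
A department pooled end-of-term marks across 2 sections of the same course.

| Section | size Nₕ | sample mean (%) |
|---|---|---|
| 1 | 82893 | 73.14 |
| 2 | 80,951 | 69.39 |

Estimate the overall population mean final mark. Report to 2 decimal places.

N = 82893 + 80951 = 163844.
The stratified mean weights each stratum mean by its population share Nₕ/N.
Σ Nₕx̄ₕ = 82893·73.14 + 80951·69.39 = 6062794.02 + 5617189.89 = 11679983.91.
Divide by N: 11679983.91 / 163844 = 71.2872... → 71.29.

71.29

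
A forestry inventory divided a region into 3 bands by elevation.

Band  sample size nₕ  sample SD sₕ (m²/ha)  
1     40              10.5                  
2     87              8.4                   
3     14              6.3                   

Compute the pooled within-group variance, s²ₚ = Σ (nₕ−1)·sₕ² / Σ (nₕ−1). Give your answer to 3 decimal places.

78.869

1: (40−1)·10.5² = 39·110.25 = 4299.75
2: (87−1)·8.4² = 86·70.56 = 6068.16
3: (14−1)·6.3² = 13·39.69 = 515.97
Numerator = 10883.88; denominator = Σ(nₕ−1) = 138.
s²ₚ = 10883.88/138 = 78.86870... → 78.869.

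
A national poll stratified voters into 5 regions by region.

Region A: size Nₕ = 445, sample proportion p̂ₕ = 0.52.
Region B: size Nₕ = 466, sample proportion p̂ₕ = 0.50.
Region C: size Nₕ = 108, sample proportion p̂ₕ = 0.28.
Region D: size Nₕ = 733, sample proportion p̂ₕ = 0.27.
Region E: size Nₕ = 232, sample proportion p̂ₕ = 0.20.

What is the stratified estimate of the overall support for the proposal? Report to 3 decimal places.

0.372

N = 445 + 466 + 108 + 733 + 232 = 1984.
Overall proportion = Σ (Nₕ/N)·p̂ₕ.
Σ Nₕp̂ₕ = 231.4 + 233 + 30.24 + 197.91 + 46.4 = 738.95.
738.95 / 1984 = 0.37245... → 0.372.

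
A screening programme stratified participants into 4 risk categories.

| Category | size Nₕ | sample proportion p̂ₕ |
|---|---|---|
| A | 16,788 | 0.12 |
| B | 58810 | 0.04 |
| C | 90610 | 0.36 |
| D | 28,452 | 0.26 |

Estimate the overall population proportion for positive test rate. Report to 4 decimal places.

0.2280

N = 16788 + 58810 + 90610 + 28452 = 194660.
Overall proportion = Σ (Nₕ/N)·p̂ₕ.
Σ Nₕp̂ₕ = 2014.56 + 2352.4 + 32619.6 + 7397.52 = 44384.08.
44384.08 / 194660 = 0.228008... → 0.2280.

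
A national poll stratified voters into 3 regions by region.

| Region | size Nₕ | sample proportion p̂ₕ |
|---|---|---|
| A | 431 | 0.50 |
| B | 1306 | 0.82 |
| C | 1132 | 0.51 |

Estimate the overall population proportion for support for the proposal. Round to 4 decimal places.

0.6496

Wₕ = Nₕ/N with N = 2869: 0.1502, 0.4552, 0.3946.
p̂_st = 0.1502·0.50 + 0.4552·0.82 + 0.3946·0.51 ≈ 0.649613... → 0.6496.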